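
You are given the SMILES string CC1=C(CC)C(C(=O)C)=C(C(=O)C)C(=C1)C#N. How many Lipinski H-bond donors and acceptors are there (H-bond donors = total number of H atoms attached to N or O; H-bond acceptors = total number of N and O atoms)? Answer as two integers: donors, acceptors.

0, 3

Donors: find every N or O and count the H atoms it carries.
  atom 8 (O): bond orders sum to 2 → 0 H
  atom 12 (O): bond orders sum to 2 → 0 H
  atom 17 (N): bond orders sum to 3 → 0 H
Lipinski HBD = 0.
Acceptors: N atoms = 1, O atoms = 2 → HBA = 3.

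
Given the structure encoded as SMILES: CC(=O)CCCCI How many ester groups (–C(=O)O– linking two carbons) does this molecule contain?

Scan the SMILES for the ester motif — none present.
Groups that are present: 1 ketone.

0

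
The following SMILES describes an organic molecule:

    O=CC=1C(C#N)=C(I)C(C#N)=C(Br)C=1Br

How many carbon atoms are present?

Count every carbon token in the SMILES (each C, including those in ring-closure positions and inside branches).
Carbon count: 9.

9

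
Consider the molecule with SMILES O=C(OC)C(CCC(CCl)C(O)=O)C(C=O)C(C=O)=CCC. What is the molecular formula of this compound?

C15H21ClO6

Walk through each heavy atom and fill implicit hydrogens from standard valence (C 4, N 3, O 2, S 2, halogen 1):
  atom 1: O, bond orders sum to 2 (valence 2) → 0 H
  atom 2: C, bond orders sum to 4 (valence 4) → 0 H
  atom 3: O, bond orders sum to 2 (valence 2) → 0 H
  atom 4: C, bond orders sum to 1 (valence 4) → 3 H
  atom 5: C, bond orders sum to 3 (valence 4) → 1 H
  atom 6: C, bond orders sum to 2 (valence 4) → 2 H
  atom 7: C, bond orders sum to 2 (valence 4) → 2 H
  atom 8: C, bond orders sum to 3 (valence 4) → 1 H
  atom 9: C, bond orders sum to 2 (valence 4) → 2 H
  atom 10: Cl (halogen, monovalent) → 0 H
  atom 11: C, bond orders sum to 4 (valence 4) → 0 H
  atom 12: O, bond orders sum to 1 (valence 2) → 1 H
  atom 13: O, bond orders sum to 2 (valence 2) → 0 H
  atom 14: C, bond orders sum to 3 (valence 4) → 1 H
  atom 15: C, bond orders sum to 3 (valence 4) → 1 H
  atom 16: O, bond orders sum to 2 (valence 2) → 0 H
  atom 17: C, bond orders sum to 4 (valence 4) → 0 H
  atom 18: C, bond orders sum to 3 (valence 4) → 1 H
  atom 19: O, bond orders sum to 2 (valence 2) → 0 H
  atom 20: C, bond orders sum to 3 (valence 4) → 1 H
  atom 21: C, bond orders sum to 2 (valence 4) → 2 H
  atom 22: C, bond orders sum to 1 (valence 4) → 3 H
Totals → C:15, H:21, Cl:1, O:6.
In Hill order: C15H21ClO6.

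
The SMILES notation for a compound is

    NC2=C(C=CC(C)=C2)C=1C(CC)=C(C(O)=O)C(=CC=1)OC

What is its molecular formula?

Walk through each heavy atom and fill implicit hydrogens from standard valence (C 4, N 3, O 2, S 2, halogen 1):
  atom 1: N, bond orders sum to 1 (valence 3) → 2 H
  atom 2: C, bond orders sum to 4 (valence 4) → 0 H
  atom 3: C, bond orders sum to 4 (valence 4) → 0 H
  atom 4: C, bond orders sum to 3 (valence 4) → 1 H
  atom 5: C, bond orders sum to 3 (valence 4) → 1 H
  atom 6: C, bond orders sum to 4 (valence 4) → 0 H
  atom 7: C, bond orders sum to 1 (valence 4) → 3 H
  atom 8: C, bond orders sum to 3 (valence 4) → 1 H
  atom 9: C, bond orders sum to 4 (valence 4) → 0 H
  atom 10: C, bond orders sum to 4 (valence 4) → 0 H
  atom 11: C, bond orders sum to 2 (valence 4) → 2 H
  atom 12: C, bond orders sum to 1 (valence 4) → 3 H
  atom 13: C, bond orders sum to 4 (valence 4) → 0 H
  atom 14: C, bond orders sum to 4 (valence 4) → 0 H
  atom 15: O, bond orders sum to 1 (valence 2) → 1 H
  atom 16: O, bond orders sum to 2 (valence 2) → 0 H
  atom 17: C, bond orders sum to 4 (valence 4) → 0 H
  atom 18: C, bond orders sum to 3 (valence 4) → 1 H
  atom 19: C, bond orders sum to 3 (valence 4) → 1 H
  atom 20: O, bond orders sum to 2 (valence 2) → 0 H
  atom 21: C, bond orders sum to 1 (valence 4) → 3 H
Totals → C:17, H:19, N:1, O:3.
In Hill order: C17H19NO3.

C17H19NO3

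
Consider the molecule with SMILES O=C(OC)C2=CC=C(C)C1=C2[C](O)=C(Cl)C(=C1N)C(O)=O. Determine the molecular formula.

Walk through each heavy atom and fill implicit hydrogens from standard valence (C 4, N 3, O 2, S 2, halogen 1):
  atom 1: O, bond orders sum to 2 (valence 2) → 0 H
  atom 2: C, bond orders sum to 4 (valence 4) → 0 H
  atom 3: O, bond orders sum to 2 (valence 2) → 0 H
  atom 4: C, bond orders sum to 1 (valence 4) → 3 H
  atom 5: C, bond orders sum to 4 (valence 4) → 0 H
  atom 6: C, bond orders sum to 3 (valence 4) → 1 H
  atom 7: C, bond orders sum to 3 (valence 4) → 1 H
  atom 8: C, bond orders sum to 4 (valence 4) → 0 H
  atom 9: C, bond orders sum to 1 (valence 4) → 3 H
  atom 10: C, bond orders sum to 4 (valence 4) → 0 H
  atom 11: C, bond orders sum to 4 (valence 4) → 0 H
  atom 12: C with explicit H count 0
  atom 13: O, bond orders sum to 1 (valence 2) → 1 H
  atom 14: C, bond orders sum to 4 (valence 4) → 0 H
  atom 15: Cl (halogen, monovalent) → 0 H
  atom 16: C, bond orders sum to 4 (valence 4) → 0 H
  atom 17: C, bond orders sum to 4 (valence 4) → 0 H
  atom 18: N, bond orders sum to 1 (valence 3) → 2 H
  atom 19: C, bond orders sum to 4 (valence 4) → 0 H
  atom 20: O, bond orders sum to 1 (valence 2) → 1 H
  atom 21: O, bond orders sum to 2 (valence 2) → 0 H
Totals → C:14, H:12, Cl:1, N:1, O:5.
In Hill order: C14H12ClNO5.

C14H12ClNO5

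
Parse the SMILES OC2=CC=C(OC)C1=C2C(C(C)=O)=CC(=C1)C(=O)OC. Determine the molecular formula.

C15H14O5

Walk through each heavy atom and fill implicit hydrogens from standard valence (C 4, N 3, O 2, S 2, halogen 1):
  atom 1: O, bond orders sum to 1 (valence 2) → 1 H
  atom 2: C, bond orders sum to 4 (valence 4) → 0 H
  atom 3: C, bond orders sum to 3 (valence 4) → 1 H
  atom 4: C, bond orders sum to 3 (valence 4) → 1 H
  atom 5: C, bond orders sum to 4 (valence 4) → 0 H
  atom 6: O, bond orders sum to 2 (valence 2) → 0 H
  atom 7: C, bond orders sum to 1 (valence 4) → 3 H
  atom 8: C, bond orders sum to 4 (valence 4) → 0 H
  atom 9: C, bond orders sum to 4 (valence 4) → 0 H
  atom 10: C, bond orders sum to 4 (valence 4) → 0 H
  atom 11: C, bond orders sum to 4 (valence 4) → 0 H
  atom 12: C, bond orders sum to 1 (valence 4) → 3 H
  atom 13: O, bond orders sum to 2 (valence 2) → 0 H
  atom 14: C, bond orders sum to 3 (valence 4) → 1 H
  atom 15: C, bond orders sum to 4 (valence 4) → 0 H
  atom 16: C, bond orders sum to 3 (valence 4) → 1 H
  atom 17: C, bond orders sum to 4 (valence 4) → 0 H
  atom 18: O, bond orders sum to 2 (valence 2) → 0 H
  atom 19: O, bond orders sum to 2 (valence 2) → 0 H
  atom 20: C, bond orders sum to 1 (valence 4) → 3 H
Totals → C:15, H:14, O:5.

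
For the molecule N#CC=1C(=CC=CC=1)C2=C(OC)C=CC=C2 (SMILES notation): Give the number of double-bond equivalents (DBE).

Degree of unsaturation = (number of rings) + (number of π bonds).
Ring closures in the SMILES: 2.
π bonds: 6 double bonds (each 1 DoU), 1 triple bond (each 2 DoU) → 8 DoU from unsaturation.
Total DoU = 2 + 8 = 10.

10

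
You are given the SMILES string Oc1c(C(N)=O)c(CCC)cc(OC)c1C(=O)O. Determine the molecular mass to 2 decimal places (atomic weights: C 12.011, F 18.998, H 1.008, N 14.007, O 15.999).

253.25 g/mol

First, the molecular formula is C12H15NO5 (counting implicit H from valence).
  C: 12 × 12.011 = 144.132
  H: 15 × 1.008 = 15.120
  N: 1 × 14.007 = 14.007
  O: 5 × 15.999 = 79.995
Sum: 12×12.011 + 15×1.008 + 1×14.007 + 5×15.999 = 253.254 → 253.25 g/mol.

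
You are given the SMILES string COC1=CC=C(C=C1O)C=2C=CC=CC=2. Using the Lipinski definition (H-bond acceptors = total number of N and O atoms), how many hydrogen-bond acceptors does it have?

N atoms: 0; O atoms: 2.
Lipinski HBA = 0 + 2 = 2.

2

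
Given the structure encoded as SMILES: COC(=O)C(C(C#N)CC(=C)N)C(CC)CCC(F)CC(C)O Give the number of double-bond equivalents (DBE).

Molecular formula: C17H29FN2O3.
DoU = (2C + 2 + N − H − X) / 2, where X is the halogen count and O/S are ignored.
    = (2·17 + 2 + 2 − 29 − 1) / 2 = 8 / 2 = 4.

4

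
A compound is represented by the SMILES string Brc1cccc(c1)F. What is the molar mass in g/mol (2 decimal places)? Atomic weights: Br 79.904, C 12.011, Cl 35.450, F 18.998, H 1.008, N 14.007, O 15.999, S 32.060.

First, the molecular formula is C6H4BrF (counting implicit H from valence).
  Br: 1 × 79.904 = 79.904
  C: 6 × 12.011 = 72.066
  F: 1 × 18.998 = 18.998
  H: 4 × 1.008 = 4.032
Sum: 1×79.904 + 6×12.011 + 1×18.998 + 4×1.008 = 175.000 → 175.00 g/mol.

175.00 g/mol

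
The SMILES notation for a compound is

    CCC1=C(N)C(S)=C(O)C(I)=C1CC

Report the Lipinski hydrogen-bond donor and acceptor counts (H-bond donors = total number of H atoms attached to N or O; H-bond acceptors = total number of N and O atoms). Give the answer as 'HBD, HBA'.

3, 2

Donors: find every N or O and count the H atoms it carries.
  atom 5 (N): bond orders sum to 1 → 2 H
  atom 9 (O): bond orders sum to 1 → 1 H
Lipinski HBD = 3.
Acceptors: N atoms = 1, O atoms = 1 → HBA = 2.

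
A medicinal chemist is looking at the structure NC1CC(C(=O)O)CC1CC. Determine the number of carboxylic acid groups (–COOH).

The carboxylic acid motif appears at heavy-atom position 5 in the SMILES.
Other groups present: 1 primary amine.
Carboxylic acid count: 1.

1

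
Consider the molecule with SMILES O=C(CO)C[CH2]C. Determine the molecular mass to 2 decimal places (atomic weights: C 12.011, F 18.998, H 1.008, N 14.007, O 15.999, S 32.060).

102.13 g/mol

First, the molecular formula is C5H10O2 (counting implicit H from valence).
  C: 5 × 12.011 = 60.055
  H: 10 × 1.008 = 10.080
  O: 2 × 15.999 = 31.998
Sum: 5×12.011 + 10×1.008 + 2×15.999 = 102.133 → 102.13 g/mol.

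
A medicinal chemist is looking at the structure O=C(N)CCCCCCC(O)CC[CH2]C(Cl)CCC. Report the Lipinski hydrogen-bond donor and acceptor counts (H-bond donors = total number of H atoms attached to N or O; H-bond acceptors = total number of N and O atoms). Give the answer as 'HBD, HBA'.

3, 3

Donors: find every N or O and count the H atoms it carries.
  atom 1 (O): bond orders sum to 2 → 0 H
  atom 3 (N): bond orders sum to 1 → 2 H
  atom 11 (O): bond orders sum to 1 → 1 H
Lipinski HBD = 3.
Acceptors: N atoms = 1, O atoms = 2 → HBA = 3.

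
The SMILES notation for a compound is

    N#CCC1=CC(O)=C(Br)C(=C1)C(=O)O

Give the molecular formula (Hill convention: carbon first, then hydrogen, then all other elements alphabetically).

C9H6BrNO3

Walk through each heavy atom and fill implicit hydrogens from standard valence (C 4, N 3, O 2, S 2, halogen 1):
  atom 1: N, bond orders sum to 3 (valence 3) → 0 H
  atom 2: C, bond orders sum to 4 (valence 4) → 0 H
  atom 3: C, bond orders sum to 2 (valence 4) → 2 H
  atom 4: C, bond orders sum to 4 (valence 4) → 0 H
  atom 5: C, bond orders sum to 3 (valence 4) → 1 H
  atom 6: C, bond orders sum to 4 (valence 4) → 0 H
  atom 7: O, bond orders sum to 1 (valence 2) → 1 H
  atom 8: C, bond orders sum to 4 (valence 4) → 0 H
  atom 9: Br (halogen, monovalent) → 0 H
  atom 10: C, bond orders sum to 4 (valence 4) → 0 H
  atom 11: C, bond orders sum to 3 (valence 4) → 1 H
  atom 12: C, bond orders sum to 4 (valence 4) → 0 H
  atom 13: O, bond orders sum to 2 (valence 2) → 0 H
  atom 14: O, bond orders sum to 1 (valence 2) → 1 H
Totals → C:9, H:6, Br:1, N:1, O:3.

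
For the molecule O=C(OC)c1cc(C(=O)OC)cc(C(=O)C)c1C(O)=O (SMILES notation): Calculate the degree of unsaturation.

Molecular formula: C13H12O7.
DoU = (2C + 2 + N − H − X) / 2, where X is the halogen count and O/S are ignored.
    = (2·13 + 2 + 0 − 12 − 0) / 2 = 16 / 2 = 8.

8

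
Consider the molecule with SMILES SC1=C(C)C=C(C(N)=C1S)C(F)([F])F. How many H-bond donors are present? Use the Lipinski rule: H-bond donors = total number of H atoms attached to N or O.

Donors: find every N or O and count the H atoms it carries.
  atom 8 (N): bond orders sum to 1 → 2 H
Lipinski HBD = 2.

2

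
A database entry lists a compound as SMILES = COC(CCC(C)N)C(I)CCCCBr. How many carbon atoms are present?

Count every carbon token in the SMILES (each C, including those in ring-closure positions and inside branches).
Carbon count: 11.

11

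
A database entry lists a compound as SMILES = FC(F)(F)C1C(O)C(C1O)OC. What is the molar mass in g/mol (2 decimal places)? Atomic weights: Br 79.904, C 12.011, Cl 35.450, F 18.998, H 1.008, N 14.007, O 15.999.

First, the molecular formula is C6H9F3O3 (counting implicit H from valence).
  C: 6 × 12.011 = 72.066
  F: 3 × 18.998 = 56.994
  H: 9 × 1.008 = 9.072
  O: 3 × 15.999 = 47.997
Sum: 6×12.011 + 3×18.998 + 9×1.008 + 3×15.999 = 186.129 → 186.13 g/mol.

186.13 g/mol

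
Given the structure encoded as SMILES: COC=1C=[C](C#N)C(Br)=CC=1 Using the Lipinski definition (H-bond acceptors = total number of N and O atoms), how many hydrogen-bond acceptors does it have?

N atoms: 1; O atoms: 1.
Lipinski HBA = 1 + 1 = 2.

2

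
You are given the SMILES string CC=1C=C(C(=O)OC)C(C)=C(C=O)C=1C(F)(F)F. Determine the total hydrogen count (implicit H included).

Walk through each heavy atom and fill implicit hydrogens from standard valence (C 4, N 3, O 2, S 2, halogen 1):
  atom 1: C, bond orders sum to 1 (valence 4) → 3 H
  atom 2: C, bond orders sum to 4 (valence 4) → 0 H
  atom 3: C, bond orders sum to 3 (valence 4) → 1 H
  atom 4: C, bond orders sum to 4 (valence 4) → 0 H
  atom 5: C, bond orders sum to 4 (valence 4) → 0 H
  atom 6: O, bond orders sum to 2 (valence 2) → 0 H
  atom 7: O, bond orders sum to 2 (valence 2) → 0 H
  atom 8: C, bond orders sum to 1 (valence 4) → 3 H
  atom 9: C, bond orders sum to 4 (valence 4) → 0 H
  atom 10: C, bond orders sum to 1 (valence 4) → 3 H
  atom 11: C, bond orders sum to 4 (valence 4) → 0 H
  atom 12: C, bond orders sum to 3 (valence 4) → 1 H
  atom 13: O, bond orders sum to 2 (valence 2) → 0 H
  atom 14: C, bond orders sum to 4 (valence 4) → 0 H
  atom 15: C, bond orders sum to 4 (valence 4) → 0 H
  atom 16: F (halogen, monovalent) → 0 H
  atom 17: F (halogen, monovalent) → 0 H
  atom 18: F (halogen, monovalent) → 0 H
Total hydrogens: 11.

11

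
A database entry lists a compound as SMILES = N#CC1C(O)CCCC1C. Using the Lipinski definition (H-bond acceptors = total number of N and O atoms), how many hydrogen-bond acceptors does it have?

N atoms: 1; O atoms: 1.
Lipinski HBA = 1 + 1 = 2.

2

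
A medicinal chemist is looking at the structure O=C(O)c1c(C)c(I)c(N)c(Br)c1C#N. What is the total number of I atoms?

1

Scan the SMILES for I atoms (remember two-letter symbols like Cl and Br are single atoms).
Iodine count: 1.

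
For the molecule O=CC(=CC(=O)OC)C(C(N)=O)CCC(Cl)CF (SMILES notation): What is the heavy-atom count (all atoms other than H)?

Every atom symbol written in the SMILES (organic subset) is one heavy atom; implicit H are not written.
Heavy atoms by element → C:11, Cl:1, F:1, N:1, O:4.
Total: 18.

18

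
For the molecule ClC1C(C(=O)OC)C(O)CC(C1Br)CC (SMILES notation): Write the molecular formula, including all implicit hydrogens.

Walk through each heavy atom and fill implicit hydrogens from standard valence (C 4, N 3, O 2, S 2, halogen 1):
  atom 1: Cl (halogen, monovalent) → 0 H
  atom 2: C, bond orders sum to 3 (valence 4) → 1 H
  atom 3: C, bond orders sum to 3 (valence 4) → 1 H
  atom 4: C, bond orders sum to 4 (valence 4) → 0 H
  atom 5: O, bond orders sum to 2 (valence 2) → 0 H
  atom 6: O, bond orders sum to 2 (valence 2) → 0 H
  atom 7: C, bond orders sum to 1 (valence 4) → 3 H
  atom 8: C, bond orders sum to 3 (valence 4) → 1 H
  atom 9: O, bond orders sum to 1 (valence 2) → 1 H
  atom 10: C, bond orders sum to 2 (valence 4) → 2 H
  atom 11: C, bond orders sum to 3 (valence 4) → 1 H
  atom 12: C, bond orders sum to 3 (valence 4) → 1 H
  atom 13: Br (halogen, monovalent) → 0 H
  atom 14: C, bond orders sum to 2 (valence 4) → 2 H
  atom 15: C, bond orders sum to 1 (valence 4) → 3 H
Totals → C:10, H:16, Br:1, Cl:1, O:3.

C10H16BrClO3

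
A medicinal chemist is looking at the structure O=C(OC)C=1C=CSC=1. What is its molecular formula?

C6H6O2S

Walk through each heavy atom and fill implicit hydrogens from standard valence (C 4, N 3, O 2, S 2, halogen 1):
  atom 1: O, bond orders sum to 2 (valence 2) → 0 H
  atom 2: C, bond orders sum to 4 (valence 4) → 0 H
  atom 3: O, bond orders sum to 2 (valence 2) → 0 H
  atom 4: C, bond orders sum to 1 (valence 4) → 3 H
  atom 5: C, bond orders sum to 4 (valence 4) → 0 H
  atom 6: C, bond orders sum to 3 (valence 4) → 1 H
  atom 7: C, bond orders sum to 3 (valence 4) → 1 H
  atom 8: S, bond orders sum to 2 (valence 2) → 0 H
  atom 9: C, bond orders sum to 3 (valence 4) → 1 H
Totals → C:6, H:6, O:2, S:1.
In Hill order: C6H6O2S.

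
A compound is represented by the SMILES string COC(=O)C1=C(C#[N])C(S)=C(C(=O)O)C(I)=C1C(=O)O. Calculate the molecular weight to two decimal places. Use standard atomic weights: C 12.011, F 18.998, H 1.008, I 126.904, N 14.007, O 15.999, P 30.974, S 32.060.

407.13 g/mol

First, the molecular formula is C11H6INO6S (counting implicit H from valence).
  C: 11 × 12.011 = 132.121
  H: 6 × 1.008 = 6.048
  I: 1 × 126.904 = 126.904
  N: 1 × 14.007 = 14.007
  O: 6 × 15.999 = 95.994
  S: 1 × 32.060 = 32.060
Sum: 11×12.011 + 6×1.008 + 1×126.904 + 1×14.007 + 6×15.999 + 1×32.060 = 407.134 → 407.13 g/mol.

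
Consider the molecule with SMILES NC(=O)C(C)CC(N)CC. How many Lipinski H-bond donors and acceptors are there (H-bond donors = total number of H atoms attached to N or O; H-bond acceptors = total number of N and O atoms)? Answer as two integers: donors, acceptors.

4, 3

Donors: find every N or O and count the H atoms it carries.
  atom 1 (N): bond orders sum to 1 → 2 H
  atom 3 (O): bond orders sum to 2 → 0 H
  atom 8 (N): bond orders sum to 1 → 2 H
Lipinski HBD = 4.
Acceptors: N atoms = 2, O atoms = 1 → HBA = 3.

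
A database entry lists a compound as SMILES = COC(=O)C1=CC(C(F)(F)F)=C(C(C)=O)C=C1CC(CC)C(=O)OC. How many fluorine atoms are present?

Scan the SMILES for F atoms (remember two-letter symbols like Cl and Br are single atoms).
Fluorine count: 3.

3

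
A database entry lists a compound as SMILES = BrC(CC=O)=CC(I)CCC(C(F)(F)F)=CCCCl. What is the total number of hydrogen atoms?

Walk through each heavy atom and fill implicit hydrogens from standard valence (C 4, N 3, O 2, S 2, halogen 1):
  atom 1: Br (halogen, monovalent) → 0 H
  atom 2: C, bond orders sum to 4 (valence 4) → 0 H
  atom 3: C, bond orders sum to 2 (valence 4) → 2 H
  atom 4: C, bond orders sum to 3 (valence 4) → 1 H
  atom 5: O, bond orders sum to 2 (valence 2) → 0 H
  atom 6: C, bond orders sum to 3 (valence 4) → 1 H
  atom 7: C, bond orders sum to 3 (valence 4) → 1 H
  atom 8: I (halogen, monovalent) → 0 H
  atom 9: C, bond orders sum to 2 (valence 4) → 2 H
  atom 10: C, bond orders sum to 2 (valence 4) → 2 H
  atom 11: C, bond orders sum to 4 (valence 4) → 0 H
  atom 12: C, bond orders sum to 4 (valence 4) → 0 H
  atom 13: F (halogen, monovalent) → 0 H
  atom 14: F (halogen, monovalent) → 0 H
  atom 15: F (halogen, monovalent) → 0 H
  atom 16: C, bond orders sum to 3 (valence 4) → 1 H
  atom 17: C, bond orders sum to 2 (valence 4) → 2 H
  atom 18: C, bond orders sum to 2 (valence 4) → 2 H
  atom 19: Cl (halogen, monovalent) → 0 H
Total hydrogens: 14.

14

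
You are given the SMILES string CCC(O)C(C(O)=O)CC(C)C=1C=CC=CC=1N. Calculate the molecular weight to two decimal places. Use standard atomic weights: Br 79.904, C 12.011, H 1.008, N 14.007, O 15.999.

251.33 g/mol

First, the molecular formula is C14H21NO3 (counting implicit H from valence).
  C: 14 × 12.011 = 168.154
  H: 21 × 1.008 = 21.168
  N: 1 × 14.007 = 14.007
  O: 3 × 15.999 = 47.997
Sum: 14×12.011 + 21×1.008 + 1×14.007 + 3×15.999 = 251.326 → 251.33 g/mol.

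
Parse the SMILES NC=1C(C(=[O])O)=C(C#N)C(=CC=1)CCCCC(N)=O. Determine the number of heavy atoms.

Every atom symbol written in the SMILES (organic subset) is one heavy atom; implicit H are not written.
Heavy atoms by element → C:13, N:3, O:3.
Total: 19.

19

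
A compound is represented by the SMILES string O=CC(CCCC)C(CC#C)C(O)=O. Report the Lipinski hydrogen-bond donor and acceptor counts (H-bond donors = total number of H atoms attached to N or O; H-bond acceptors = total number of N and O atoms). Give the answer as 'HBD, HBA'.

Donors: find every N or O and count the H atoms it carries.
  atom 1 (O): bond orders sum to 2 → 0 H
  atom 13 (O): bond orders sum to 1 → 1 H
  atom 14 (O): bond orders sum to 2 → 0 H
Lipinski HBD = 1.
Acceptors: N atoms = 0, O atoms = 3 → HBA = 3.

1, 3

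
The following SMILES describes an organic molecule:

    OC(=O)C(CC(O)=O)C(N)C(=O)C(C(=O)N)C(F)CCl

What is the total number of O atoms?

6

Scan the SMILES for O atoms (remember two-letter symbols like Cl and Br are single atoms).
Oxygen count: 6.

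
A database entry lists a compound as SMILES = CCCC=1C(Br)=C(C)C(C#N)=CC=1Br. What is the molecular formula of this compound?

C11H11Br2N

Walk through each heavy atom and fill implicit hydrogens from standard valence (C 4, N 3, O 2, S 2, halogen 1):
  atom 1: C, bond orders sum to 1 (valence 4) → 3 H
  atom 2: C, bond orders sum to 2 (valence 4) → 2 H
  atom 3: C, bond orders sum to 2 (valence 4) → 2 H
  atom 4: C, bond orders sum to 4 (valence 4) → 0 H
  atom 5: C, bond orders sum to 4 (valence 4) → 0 H
  atom 6: Br (halogen, monovalent) → 0 H
  atom 7: C, bond orders sum to 4 (valence 4) → 0 H
  atom 8: C, bond orders sum to 1 (valence 4) → 3 H
  atom 9: C, bond orders sum to 4 (valence 4) → 0 H
  atom 10: C, bond orders sum to 4 (valence 4) → 0 H
  atom 11: N, bond orders sum to 3 (valence 3) → 0 H
  atom 12: C, bond orders sum to 3 (valence 4) → 1 H
  atom 13: C, bond orders sum to 4 (valence 4) → 0 H
  atom 14: Br (halogen, monovalent) → 0 H
Totals → C:11, H:11, Br:2, N:1.
In Hill order: C11H11Br2N.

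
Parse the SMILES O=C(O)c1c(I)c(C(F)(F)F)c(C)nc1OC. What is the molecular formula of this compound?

C9H7F3INO3

Walk through each heavy atom and fill implicit hydrogens from standard valence (C 4, N 3, O 2, S 2, halogen 1); for lowercase aromatic atoms, an aromatic c carries 1 H when it has two neighbours and 0 H with three, and aromatic n carries 0 H:
  atom 1: O, bond orders sum to 2 (valence 2) → 0 H
  atom 2: C, bond orders sum to 4 (valence 4) → 0 H
  atom 3: O, bond orders sum to 1 (valence 2) → 1 H
  atom 4: aromatic c, 3 neighbours → 0 H
  atom 5: aromatic c, 3 neighbours → 0 H
  atom 6: I (halogen, monovalent) → 0 H
  atom 7: aromatic c, 3 neighbours → 0 H
  atom 8: C, bond orders sum to 4 (valence 4) → 0 H
  atom 9: F (halogen, monovalent) → 0 H
  atom 10: F (halogen, monovalent) → 0 H
  atom 11: F (halogen, monovalent) → 0 H
  atom 12: aromatic c, 3 neighbours → 0 H
  atom 13: C, bond orders sum to 1 (valence 4) → 3 H
  atom 14: aromatic n, 2 neighbours → 0 H
  atom 15: aromatic c, 3 neighbours → 0 H
  atom 16: O, bond orders sum to 2 (valence 2) → 0 H
  atom 17: C, bond orders sum to 1 (valence 4) → 3 H
Totals → C:9, H:7, F:3, I:1, N:1, O:3.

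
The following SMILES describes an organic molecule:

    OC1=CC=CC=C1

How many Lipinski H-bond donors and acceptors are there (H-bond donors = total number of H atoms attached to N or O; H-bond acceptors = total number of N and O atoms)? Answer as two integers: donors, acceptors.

1, 1

Donors: find every N or O and count the H atoms it carries.
  atom 1 (O): bond orders sum to 1 → 1 H
Lipinski HBD = 1.
Acceptors: N atoms = 0, O atoms = 1 → HBA = 1.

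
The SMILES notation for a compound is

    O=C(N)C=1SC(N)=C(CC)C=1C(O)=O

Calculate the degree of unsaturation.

5

Molecular formula: C8H10N2O3S.
DoU = (2C + 2 + N − H − X) / 2, where X is the halogen count and O/S are ignored.
    = (2·8 + 2 + 2 − 10 − 0) / 2 = 10 / 2 = 5.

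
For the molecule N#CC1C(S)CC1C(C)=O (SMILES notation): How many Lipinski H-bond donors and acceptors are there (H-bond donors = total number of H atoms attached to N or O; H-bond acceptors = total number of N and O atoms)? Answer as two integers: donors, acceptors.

0, 2

Donors: find every N or O and count the H atoms it carries.
  atom 1 (N): bond orders sum to 3 → 0 H
  atom 10 (O): bond orders sum to 2 → 0 H
Lipinski HBD = 0.
Acceptors: N atoms = 1, O atoms = 1 → HBA = 2.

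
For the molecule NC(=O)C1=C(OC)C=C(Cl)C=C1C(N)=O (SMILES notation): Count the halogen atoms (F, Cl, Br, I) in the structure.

Halogen atoms appear at heavy-atom position 10 (1×Cl).
Other groups present: 2 amide, 1 ether.
Halogen count: 1.

1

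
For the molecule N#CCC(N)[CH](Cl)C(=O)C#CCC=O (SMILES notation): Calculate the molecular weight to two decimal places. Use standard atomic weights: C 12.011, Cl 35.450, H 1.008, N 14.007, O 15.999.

212.63 g/mol

First, the molecular formula is C9H9ClN2O2 (counting implicit H from valence).
  C: 9 × 12.011 = 108.099
  Cl: 1 × 35.450 = 35.450
  H: 9 × 1.008 = 9.072
  N: 2 × 14.007 = 28.014
  O: 2 × 15.999 = 31.998
Sum: 9×12.011 + 1×35.450 + 9×1.008 + 2×14.007 + 2×15.999 = 212.633 → 212.63 g/mol.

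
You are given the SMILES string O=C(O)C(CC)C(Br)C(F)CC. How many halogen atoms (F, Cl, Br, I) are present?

Halogen atoms appear at heavy-atom positions 8, 10 (1×Br, 1×F).
Other groups present: 1 carboxylic acid.
Halogen count: 2.

2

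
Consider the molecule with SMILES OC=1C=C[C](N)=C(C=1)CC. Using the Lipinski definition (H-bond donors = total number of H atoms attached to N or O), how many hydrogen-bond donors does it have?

Donors: find every N or O and count the H atoms it carries.
  atom 1 (O): bond orders sum to 1 → 1 H
  atom 6 (N): bond orders sum to 1 → 2 H
Lipinski HBD = 3.

3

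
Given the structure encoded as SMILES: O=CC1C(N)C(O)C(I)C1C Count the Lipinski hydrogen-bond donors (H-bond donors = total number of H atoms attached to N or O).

3

Donors: find every N or O and count the H atoms it carries.
  atom 1 (O): bond orders sum to 2 → 0 H
  atom 5 (N): bond orders sum to 1 → 2 H
  atom 7 (O): bond orders sum to 1 → 1 H
Lipinski HBD = 3.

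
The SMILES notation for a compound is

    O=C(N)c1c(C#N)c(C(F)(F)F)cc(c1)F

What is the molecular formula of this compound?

Walk through each heavy atom and fill implicit hydrogens from standard valence (C 4, N 3, O 2, S 2, halogen 1); for lowercase aromatic atoms, an aromatic c carries 1 H when it has two neighbours and 0 H with three, and aromatic n carries 0 H:
  atom 1: O, bond orders sum to 2 (valence 2) → 0 H
  atom 2: C, bond orders sum to 4 (valence 4) → 0 H
  atom 3: N, bond orders sum to 1 (valence 3) → 2 H
  atom 4: aromatic c, 3 neighbours → 0 H
  atom 5: aromatic c, 3 neighbours → 0 H
  atom 6: C, bond orders sum to 4 (valence 4) → 0 H
  atom 7: N, bond orders sum to 3 (valence 3) → 0 H
  atom 8: aromatic c, 3 neighbours → 0 H
  atom 9: C, bond orders sum to 4 (valence 4) → 0 H
  atom 10: F (halogen, monovalent) → 0 H
  atom 11: F (halogen, monovalent) → 0 H
  atom 12: F (halogen, monovalent) → 0 H
  atom 13: aromatic c, 2 neighbours → 1 H
  atom 14: aromatic c, 3 neighbours → 0 H
  atom 15: aromatic c, 2 neighbours → 1 H
  atom 16: F (halogen, monovalent) → 0 H
Totals → C:9, H:4, F:4, N:2, O:1.
In Hill order: C9H4F4N2O.

C9H4F4N2O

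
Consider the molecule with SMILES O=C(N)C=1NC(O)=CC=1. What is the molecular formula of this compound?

C5H6N2O2

Walk through each heavy atom and fill implicit hydrogens from standard valence (C 4, N 3, O 2, S 2, halogen 1):
  atom 1: O, bond orders sum to 2 (valence 2) → 0 H
  atom 2: C, bond orders sum to 4 (valence 4) → 0 H
  atom 3: N, bond orders sum to 1 (valence 3) → 2 H
  atom 4: C, bond orders sum to 4 (valence 4) → 0 H
  atom 5: N, bond orders sum to 2 (valence 3) → 1 H
  atom 6: C, bond orders sum to 4 (valence 4) → 0 H
  atom 7: O, bond orders sum to 1 (valence 2) → 1 H
  atom 8: C, bond orders sum to 3 (valence 4) → 1 H
  atom 9: C, bond orders sum to 3 (valence 4) → 1 H
Totals → C:5, H:6, N:2, O:2.
In Hill order: C5H6N2O2.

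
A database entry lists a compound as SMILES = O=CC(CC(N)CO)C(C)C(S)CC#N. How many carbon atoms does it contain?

10

Count every carbon token in the SMILES (each C, including those in ring-closure positions and inside branches).
Carbon count: 10.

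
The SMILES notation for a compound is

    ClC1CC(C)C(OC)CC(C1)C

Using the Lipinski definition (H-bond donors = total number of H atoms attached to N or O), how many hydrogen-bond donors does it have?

Donors: find every N or O and count the H atoms it carries.
  atom 7 (O): bond orders sum to 2 → 0 H
Lipinski HBD = 0.

0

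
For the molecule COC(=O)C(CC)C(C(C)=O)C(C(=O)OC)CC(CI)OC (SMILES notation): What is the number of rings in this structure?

In SMILES, each pair of matching ring-closure digits denotes one ring-closing bond; the number of such bonds equals the number of independent rings.
Ring-closure bonds here: 0.

0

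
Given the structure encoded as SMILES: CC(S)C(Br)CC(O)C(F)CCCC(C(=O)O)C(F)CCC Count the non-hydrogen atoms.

22

Every atom symbol written in the SMILES (organic subset) is one heavy atom; implicit H are not written.
Heavy atoms by element → Br:1, C:15, F:2, O:3, S:1.
Total: 22.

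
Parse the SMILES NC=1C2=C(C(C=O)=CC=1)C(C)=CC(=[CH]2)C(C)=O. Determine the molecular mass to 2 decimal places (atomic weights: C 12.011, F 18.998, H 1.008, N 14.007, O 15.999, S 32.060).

227.26 g/mol

First, the molecular formula is C14H13NO2 (counting implicit H from valence).
  C: 14 × 12.011 = 168.154
  H: 13 × 1.008 = 13.104
  N: 1 × 14.007 = 14.007
  O: 2 × 15.999 = 31.998
Sum: 14×12.011 + 13×1.008 + 1×14.007 + 2×15.999 = 227.263 → 227.26 g/mol.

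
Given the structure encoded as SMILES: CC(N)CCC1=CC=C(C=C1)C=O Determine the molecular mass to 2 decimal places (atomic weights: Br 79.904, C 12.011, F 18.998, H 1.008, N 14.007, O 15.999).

First, the molecular formula is C11H15NO (counting implicit H from valence).
  C: 11 × 12.011 = 132.121
  H: 15 × 1.008 = 15.120
  N: 1 × 14.007 = 14.007
  O: 1 × 15.999 = 15.999
Sum: 11×12.011 + 15×1.008 + 1×14.007 + 1×15.999 = 177.247 → 177.25 g/mol.

177.25 g/mol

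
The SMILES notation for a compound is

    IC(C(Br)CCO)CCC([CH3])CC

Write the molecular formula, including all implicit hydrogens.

Walk through each heavy atom and fill implicit hydrogens from standard valence (C 4, N 3, O 2, S 2, halogen 1):
  atom 1: I (halogen, monovalent) → 0 H
  atom 2: C, bond orders sum to 3 (valence 4) → 1 H
  atom 3: C, bond orders sum to 3 (valence 4) → 1 H
  atom 4: Br (halogen, monovalent) → 0 H
  atom 5: C, bond orders sum to 2 (valence 4) → 2 H
  atom 6: C, bond orders sum to 2 (valence 4) → 2 H
  atom 7: O, bond orders sum to 1 (valence 2) → 1 H
  atom 8: C, bond orders sum to 2 (valence 4) → 2 H
  atom 9: C, bond orders sum to 2 (valence 4) → 2 H
  atom 10: C, bond orders sum to 3 (valence 4) → 1 H
  atom 11: C with explicit H count 3
  atom 12: C, bond orders sum to 2 (valence 4) → 2 H
  atom 13: C, bond orders sum to 1 (valence 4) → 3 H
Totals → C:10, H:20, Br:1, I:1, O:1.

C10H20BrIO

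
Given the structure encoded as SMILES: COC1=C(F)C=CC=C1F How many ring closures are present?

1

In SMILES, each pair of matching ring-closure digits denotes one ring-closing bond; the number of such bonds equals the number of independent rings.
Ring-closure bonds here: 1.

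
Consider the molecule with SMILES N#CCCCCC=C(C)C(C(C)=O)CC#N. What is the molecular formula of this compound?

Walk through each heavy atom and fill implicit hydrogens from standard valence (C 4, N 3, O 2, S 2, halogen 1):
  atom 1: N, bond orders sum to 3 (valence 3) → 0 H
  atom 2: C, bond orders sum to 4 (valence 4) → 0 H
  atom 3: C, bond orders sum to 2 (valence 4) → 2 H
  atom 4: C, bond orders sum to 2 (valence 4) → 2 H
  atom 5: C, bond orders sum to 2 (valence 4) → 2 H
  atom 6: C, bond orders sum to 2 (valence 4) → 2 H
  atom 7: C, bond orders sum to 3 (valence 4) → 1 H
  atom 8: C, bond orders sum to 4 (valence 4) → 0 H
  atom 9: C, bond orders sum to 1 (valence 4) → 3 H
  atom 10: C, bond orders sum to 3 (valence 4) → 1 H
  atom 11: C, bond orders sum to 4 (valence 4) → 0 H
  atom 12: C, bond orders sum to 1 (valence 4) → 3 H
  atom 13: O, bond orders sum to 2 (valence 2) → 0 H
  atom 14: C, bond orders sum to 2 (valence 4) → 2 H
  atom 15: C, bond orders sum to 4 (valence 4) → 0 H
  atom 16: N, bond orders sum to 3 (valence 3) → 0 H
Totals → C:13, H:18, N:2, O:1.
In Hill order: C13H18N2O.

C13H18N2O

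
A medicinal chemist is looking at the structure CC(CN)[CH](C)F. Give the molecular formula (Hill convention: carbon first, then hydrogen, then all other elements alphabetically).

C5H12FN

Walk through each heavy atom and fill implicit hydrogens from standard valence (C 4, N 3, O 2, S 2, halogen 1):
  atom 1: C, bond orders sum to 1 (valence 4) → 3 H
  atom 2: C, bond orders sum to 3 (valence 4) → 1 H
  atom 3: C, bond orders sum to 2 (valence 4) → 2 H
  atom 4: N, bond orders sum to 1 (valence 3) → 2 H
  atom 5: C with explicit H count 1
  atom 6: C, bond orders sum to 1 (valence 4) → 3 H
  atom 7: F (halogen, monovalent) → 0 H
Totals → C:5, H:12, F:1, N:1.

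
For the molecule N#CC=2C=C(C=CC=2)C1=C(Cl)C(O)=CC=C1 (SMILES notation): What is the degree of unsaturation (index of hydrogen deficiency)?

10

Degree of unsaturation = (number of rings) + (number of π bonds).
Ring closures in the SMILES: 2.
π bonds: 6 double bonds (each 1 DoU), 1 triple bond (each 2 DoU) → 8 DoU from unsaturation.
Total DoU = 2 + 8 = 10.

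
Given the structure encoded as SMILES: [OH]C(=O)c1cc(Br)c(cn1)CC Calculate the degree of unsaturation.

5

Molecular formula: C8H8BrNO2.
DoU = (2C + 2 + N − H − X) / 2, where X is the halogen count and O/S are ignored.
    = (2·8 + 2 + 1 − 8 − 1) / 2 = 10 / 2 = 5.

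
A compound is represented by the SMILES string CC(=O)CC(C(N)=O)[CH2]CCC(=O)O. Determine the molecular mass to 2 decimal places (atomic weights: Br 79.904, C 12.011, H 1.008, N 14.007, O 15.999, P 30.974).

201.22 g/mol

First, the molecular formula is C9H15NO4 (counting implicit H from valence).
  C: 9 × 12.011 = 108.099
  H: 15 × 1.008 = 15.120
  N: 1 × 14.007 = 14.007
  O: 4 × 15.999 = 63.996
Sum: 9×12.011 + 15×1.008 + 1×14.007 + 4×15.999 = 201.222 → 201.22 g/mol.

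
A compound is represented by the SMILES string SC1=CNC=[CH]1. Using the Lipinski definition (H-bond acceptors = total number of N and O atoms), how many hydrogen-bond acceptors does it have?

N atoms: 1; O atoms: 0.
Lipinski HBA = 1 + 0 = 1.

1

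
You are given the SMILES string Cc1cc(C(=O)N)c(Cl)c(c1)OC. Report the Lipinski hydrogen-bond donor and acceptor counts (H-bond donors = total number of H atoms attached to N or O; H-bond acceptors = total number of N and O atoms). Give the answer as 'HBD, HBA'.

2, 3

Donors: find every N or O and count the H atoms it carries.
  atom 6 (O): bond orders sum to 2 → 0 H
  atom 7 (N): bond orders sum to 1 → 2 H
  atom 12 (O): bond orders sum to 2 → 0 H
Lipinski HBD = 2.
Acceptors: N atoms = 1, O atoms = 2 → HBA = 3.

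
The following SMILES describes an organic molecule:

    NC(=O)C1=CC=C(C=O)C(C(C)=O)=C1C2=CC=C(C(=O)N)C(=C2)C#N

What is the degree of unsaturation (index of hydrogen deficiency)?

Degree of unsaturation = (number of rings) + (number of π bonds).
Ring closures in the SMILES: 2.
π bonds: 10 double bonds (each 1 DoU), 1 triple bond (each 2 DoU) → 12 DoU from unsaturation.
Total DoU = 2 + 12 = 14.

14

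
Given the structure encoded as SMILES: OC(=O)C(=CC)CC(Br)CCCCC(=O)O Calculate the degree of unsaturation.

3

Molecular formula: C11H17BrO4.
DoU = (2C + 2 + N − H − X) / 2, where X is the halogen count and O/S are ignored.
    = (2·11 + 2 + 0 − 17 − 1) / 2 = 6 / 2 = 3.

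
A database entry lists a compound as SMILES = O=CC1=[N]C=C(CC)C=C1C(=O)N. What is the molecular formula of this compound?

C9H10N2O2

Walk through each heavy atom and fill implicit hydrogens from standard valence (C 4, N 3, O 2, S 2, halogen 1):
  atom 1: O, bond orders sum to 2 (valence 2) → 0 H
  atom 2: C, bond orders sum to 3 (valence 4) → 1 H
  atom 3: C, bond orders sum to 4 (valence 4) → 0 H
  atom 4: N with explicit H count 0
  atom 5: C, bond orders sum to 3 (valence 4) → 1 H
  atom 6: C, bond orders sum to 4 (valence 4) → 0 H
  atom 7: C, bond orders sum to 2 (valence 4) → 2 H
  atom 8: C, bond orders sum to 1 (valence 4) → 3 H
  atom 9: C, bond orders sum to 3 (valence 4) → 1 H
  atom 10: C, bond orders sum to 4 (valence 4) → 0 H
  atom 11: C, bond orders sum to 4 (valence 4) → 0 H
  atom 12: O, bond orders sum to 2 (valence 2) → 0 H
  atom 13: N, bond orders sum to 1 (valence 3) → 2 H
Totals → C:9, H:10, N:2, O:2.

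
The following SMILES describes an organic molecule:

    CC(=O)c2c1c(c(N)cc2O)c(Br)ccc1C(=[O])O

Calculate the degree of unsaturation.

9

Molecular formula: C13H10BrNO4.
DoU = (2C + 2 + N − H − X) / 2, where X is the halogen count and O/S are ignored.
    = (2·13 + 2 + 1 − 10 − 1) / 2 = 18 / 2 = 9.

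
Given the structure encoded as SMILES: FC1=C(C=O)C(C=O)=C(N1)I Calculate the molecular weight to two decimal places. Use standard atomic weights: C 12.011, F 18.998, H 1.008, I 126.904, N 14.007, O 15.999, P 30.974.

267.00 g/mol

First, the molecular formula is C6H3FINO2 (counting implicit H from valence).
  C: 6 × 12.011 = 72.066
  F: 1 × 18.998 = 18.998
  H: 3 × 1.008 = 3.024
  I: 1 × 126.904 = 126.904
  N: 1 × 14.007 = 14.007
  O: 2 × 15.999 = 31.998
Sum: 6×12.011 + 1×18.998 + 3×1.008 + 1×126.904 + 1×14.007 + 2×15.999 = 266.997 → 267.00 g/mol.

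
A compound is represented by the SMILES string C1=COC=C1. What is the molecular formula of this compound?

C4H4O

Walk through each heavy atom and fill implicit hydrogens from standard valence (C 4, N 3, O 2, S 2, halogen 1):
  atom 1: C, bond orders sum to 3 (valence 4) → 1 H
  atom 2: C, bond orders sum to 3 (valence 4) → 1 H
  atom 3: O, bond orders sum to 2 (valence 2) → 0 H
  atom 4: C, bond orders sum to 3 (valence 4) → 1 H
  atom 5: C, bond orders sum to 3 (valence 4) → 1 H
Totals → C:4, H:4, O:1.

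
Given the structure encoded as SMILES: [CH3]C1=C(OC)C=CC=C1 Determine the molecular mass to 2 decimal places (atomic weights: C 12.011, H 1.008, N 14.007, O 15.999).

First, the molecular formula is C8H10O (counting implicit H from valence).
  C: 8 × 12.011 = 96.088
  H: 10 × 1.008 = 10.080
  O: 1 × 15.999 = 15.999
Sum: 8×12.011 + 10×1.008 + 1×15.999 = 122.167 → 122.17 g/mol.

122.17 g/mol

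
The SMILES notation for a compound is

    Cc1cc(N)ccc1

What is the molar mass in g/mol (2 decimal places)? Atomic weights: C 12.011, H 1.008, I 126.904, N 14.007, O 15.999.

First, the molecular formula is C7H9N (counting implicit H from valence).
  C: 7 × 12.011 = 84.077
  H: 9 × 1.008 = 9.072
  N: 1 × 14.007 = 14.007
Sum: 7×12.011 + 9×1.008 + 1×14.007 = 107.156 → 107.16 g/mol.

107.16 g/mol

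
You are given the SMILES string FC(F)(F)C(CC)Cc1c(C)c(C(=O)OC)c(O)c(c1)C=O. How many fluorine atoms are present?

Scan the SMILES for F atoms (remember two-letter symbols like Cl and Br are single atoms).
Fluorine count: 3.

3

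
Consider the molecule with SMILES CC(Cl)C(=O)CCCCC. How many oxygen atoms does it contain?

Scan the SMILES for O atoms (remember two-letter symbols like Cl and Br are single atoms).
Oxygen count: 1.

1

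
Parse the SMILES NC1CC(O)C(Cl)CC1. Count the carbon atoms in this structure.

6

Count every carbon token in the SMILES (each C, including those in ring-closure positions and inside branches).
Carbon count: 6.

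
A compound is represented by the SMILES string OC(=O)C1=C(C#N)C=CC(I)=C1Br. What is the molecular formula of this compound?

C8H3BrINO2

Walk through each heavy atom and fill implicit hydrogens from standard valence (C 4, N 3, O 2, S 2, halogen 1):
  atom 1: O, bond orders sum to 1 (valence 2) → 1 H
  atom 2: C, bond orders sum to 4 (valence 4) → 0 H
  atom 3: O, bond orders sum to 2 (valence 2) → 0 H
  atom 4: C, bond orders sum to 4 (valence 4) → 0 H
  atom 5: C, bond orders sum to 4 (valence 4) → 0 H
  atom 6: C, bond orders sum to 4 (valence 4) → 0 H
  atom 7: N, bond orders sum to 3 (valence 3) → 0 H
  atom 8: C, bond orders sum to 3 (valence 4) → 1 H
  atom 9: C, bond orders sum to 3 (valence 4) → 1 H
  atom 10: C, bond orders sum to 4 (valence 4) → 0 H
  atom 11: I (halogen, monovalent) → 0 H
  atom 12: C, bond orders sum to 4 (valence 4) → 0 H
  atom 13: Br (halogen, monovalent) → 0 H
Totals → C:8, H:3, Br:1, I:1, N:1, O:2.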